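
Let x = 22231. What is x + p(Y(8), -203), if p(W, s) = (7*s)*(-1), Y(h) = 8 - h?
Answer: 23652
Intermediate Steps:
p(W, s) = -7*s
x + p(Y(8), -203) = 22231 - 7*(-203) = 22231 + 1421 = 23652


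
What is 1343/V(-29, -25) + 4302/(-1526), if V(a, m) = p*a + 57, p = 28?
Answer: -2648714/576065 ≈ -4.5979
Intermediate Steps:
V(a, m) = 57 + 28*a (V(a, m) = 28*a + 57 = 57 + 28*a)
1343/V(-29, -25) + 4302/(-1526) = 1343/(57 + 28*(-29)) + 4302/(-1526) = 1343/(57 - 812) + 4302*(-1/1526) = 1343/(-755) - 2151/763 = 1343*(-1/755) - 2151/763 = -1343/755 - 2151/763 = -2648714/576065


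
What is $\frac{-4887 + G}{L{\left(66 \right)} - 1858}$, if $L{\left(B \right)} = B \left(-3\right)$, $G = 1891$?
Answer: $\frac{749}{514} \approx 1.4572$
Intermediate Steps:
$L{\left(B \right)} = - 3 B$
$\frac{-4887 + G}{L{\left(66 \right)} - 1858} = \frac{-4887 + 1891}{\left(-3\right) 66 - 1858} = - \frac{2996}{-198 - 1858} = - \frac{2996}{-2056} = \left(-2996\right) \left(- \frac{1}{2056}\right) = \frac{749}{514}$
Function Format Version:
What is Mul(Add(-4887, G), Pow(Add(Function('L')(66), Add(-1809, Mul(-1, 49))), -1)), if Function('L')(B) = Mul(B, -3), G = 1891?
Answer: Rational(749, 514) ≈ 1.4572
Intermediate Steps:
Function('L')(B) = Mul(-3, B)
Mul(Add(-4887, G), Pow(Add(Function('L')(66), Add(-1809, Mul(-1, 49))), -1)) = Mul(Add(-4887, 1891), Pow(Add(Mul(-3, 66), Add(-1809, Mul(-1, 49))), -1)) = Mul(-2996, Pow(Add(-198, Add(-1809, -49)), -1)) = Mul(-2996, Pow(Add(-198, -1858), -1)) = Mul(-2996, Pow(-2056, -1)) = Mul(-2996, Rational(-1, 2056)) = Rational(749, 514)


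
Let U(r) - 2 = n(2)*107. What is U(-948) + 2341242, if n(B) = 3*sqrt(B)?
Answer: 2341244 + 321*sqrt(2) ≈ 2.3417e+6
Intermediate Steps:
U(r) = 2 + 321*sqrt(2) (U(r) = 2 + (3*sqrt(2))*107 = 2 + 321*sqrt(2))
U(-948) + 2341242 = (2 + 321*sqrt(2)) + 2341242 = 2341244 + 321*sqrt(2)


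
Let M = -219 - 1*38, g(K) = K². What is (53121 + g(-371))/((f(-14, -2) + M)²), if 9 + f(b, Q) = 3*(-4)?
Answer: 95381/38642 ≈ 2.4683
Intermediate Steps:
M = -257 (M = -219 - 38 = -257)
f(b, Q) = -21 (f(b, Q) = -9 + 3*(-4) = -9 - 12 = -21)
(53121 + g(-371))/((f(-14, -2) + M)²) = (53121 + (-371)²)/((-21 - 257)²) = (53121 + 137641)/((-278)²) = 190762/77284 = 190762*(1/77284) = 95381/38642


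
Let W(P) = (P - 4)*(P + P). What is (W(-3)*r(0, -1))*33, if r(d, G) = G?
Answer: -1386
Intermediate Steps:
W(P) = 2*P*(-4 + P) (W(P) = (-4 + P)*(2*P) = 2*P*(-4 + P))
(W(-3)*r(0, -1))*33 = ((2*(-3)*(-4 - 3))*(-1))*33 = ((2*(-3)*(-7))*(-1))*33 = (42*(-1))*33 = -42*33 = -1386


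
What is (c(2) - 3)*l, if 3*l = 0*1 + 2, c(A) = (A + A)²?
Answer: 26/3 ≈ 8.6667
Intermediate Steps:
c(A) = 4*A² (c(A) = (2*A)² = 4*A²)
l = ⅔ (l = (0*1 + 2)/3 = (0 + 2)/3 = (⅓)*2 = ⅔ ≈ 0.66667)
(c(2) - 3)*l = (4*2² - 3)*(⅔) = (4*4 - 3)*(⅔) = (16 - 3)*(⅔) = 13*(⅔) = 26/3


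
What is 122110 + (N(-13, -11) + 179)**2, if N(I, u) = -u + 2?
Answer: 158974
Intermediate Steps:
N(I, u) = 2 - u
122110 + (N(-13, -11) + 179)**2 = 122110 + ((2 - 1*(-11)) + 179)**2 = 122110 + ((2 + 11) + 179)**2 = 122110 + (13 + 179)**2 = 122110 + 192**2 = 122110 + 36864 = 158974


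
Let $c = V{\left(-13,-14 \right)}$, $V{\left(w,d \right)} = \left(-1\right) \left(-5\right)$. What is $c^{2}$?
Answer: $25$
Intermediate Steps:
$V{\left(w,d \right)} = 5$
$c = 5$
$c^{2} = 5^{2} = 25$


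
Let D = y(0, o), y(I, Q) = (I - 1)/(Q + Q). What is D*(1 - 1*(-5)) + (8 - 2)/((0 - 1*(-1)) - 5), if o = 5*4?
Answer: -33/20 ≈ -1.6500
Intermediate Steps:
o = 20
y(I, Q) = (-1 + I)/(2*Q) (y(I, Q) = (-1 + I)/((2*Q)) = (-1 + I)*(1/(2*Q)) = (-1 + I)/(2*Q))
D = -1/40 (D = (½)*(-1 + 0)/20 = (½)*(1/20)*(-1) = -1/40 ≈ -0.025000)
D*(1 - 1*(-5)) + (8 - 2)/((0 - 1*(-1)) - 5) = -(1 - 1*(-5))/40 + (8 - 2)/((0 - 1*(-1)) - 5) = -(1 + 5)/40 + 6/((0 + 1) - 5) = -1/40*6 + 6/(1 - 5) = -3/20 + 6/(-4) = -3/20 + 6*(-¼) = -3/20 - 3/2 = -33/20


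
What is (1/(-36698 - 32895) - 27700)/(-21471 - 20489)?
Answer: 1927726101/2920122280 ≈ 0.66015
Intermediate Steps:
(1/(-36698 - 32895) - 27700)/(-21471 - 20489) = (1/(-69593) - 27700)/(-41960) = (-1/69593 - 27700)*(-1/41960) = -1927726101/69593*(-1/41960) = 1927726101/2920122280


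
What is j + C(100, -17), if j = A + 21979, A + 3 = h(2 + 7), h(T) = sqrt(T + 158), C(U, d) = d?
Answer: 21959 + sqrt(167) ≈ 21972.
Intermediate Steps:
h(T) = sqrt(158 + T)
A = -3 + sqrt(167) (A = -3 + sqrt(158 + (2 + 7)) = -3 + sqrt(158 + 9) = -3 + sqrt(167) ≈ 9.9229)
j = 21976 + sqrt(167) (j = (-3 + sqrt(167)) + 21979 = 21976 + sqrt(167) ≈ 21989.)
j + C(100, -17) = (21976 + sqrt(167)) - 17 = 21959 + sqrt(167)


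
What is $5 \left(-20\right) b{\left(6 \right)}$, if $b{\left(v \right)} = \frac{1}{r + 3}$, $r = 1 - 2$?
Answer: $-50$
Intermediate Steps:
$r = -1$ ($r = 1 - 2 = -1$)
$b{\left(v \right)} = \frac{1}{2}$ ($b{\left(v \right)} = \frac{1}{-1 + 3} = \frac{1}{2}$)
$5 \left(-20\right) b{\left(6 \right)} = 5 \left(-20\right) \frac{1}{2} = \left(-100\right) \frac{1}{2} = -50$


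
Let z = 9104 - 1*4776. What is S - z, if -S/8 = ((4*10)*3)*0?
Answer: -4328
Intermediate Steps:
z = 4328 (z = 9104 - 4776 = 4328)
S = 0 (S = -8*(4*10)*3*0 = -8*40*3*0 = -960*0 = -8*0 = 0)
S - z = 0 - 1*4328 = 0 - 4328 = -4328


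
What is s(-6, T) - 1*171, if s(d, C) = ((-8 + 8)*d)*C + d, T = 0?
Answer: -177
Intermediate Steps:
s(d, C) = d (s(d, C) = (0*d)*C + d = 0*C + d = 0 + d = d)
s(-6, T) - 1*171 = -6 - 1*171 = -6 - 171 = -177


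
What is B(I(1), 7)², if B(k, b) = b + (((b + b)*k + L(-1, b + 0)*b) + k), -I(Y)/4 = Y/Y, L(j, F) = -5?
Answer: 7744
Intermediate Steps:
I(Y) = -4 (I(Y) = -4*Y/Y = -4*1 = -4)
B(k, b) = k - 4*b + 2*b*k (B(k, b) = b + (((b + b)*k - 5*b) + k) = b + (((2*b)*k - 5*b) + k) = b + ((2*b*k - 5*b) + k) = b + ((-5*b + 2*b*k) + k) = b + (k - 5*b + 2*b*k) = k - 4*b + 2*b*k)
B(I(1), 7)² = (-4 - 4*7 + 2*7*(-4))² = (-4 - 28 - 56)² = (-88)² = 7744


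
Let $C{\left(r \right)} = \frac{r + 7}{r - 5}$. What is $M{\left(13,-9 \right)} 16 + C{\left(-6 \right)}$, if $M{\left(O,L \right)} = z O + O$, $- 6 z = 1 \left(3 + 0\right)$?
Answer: $\frac{1143}{11} \approx 103.91$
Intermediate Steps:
$z = - \frac{1}{2}$ ($z = - \frac{1 \left(3 + 0\right)}{6} = - \frac{1 \cdot 3}{6} = \left(- \frac{1}{6}\right) 3 = - \frac{1}{2} \approx -0.5$)
$C{\left(r \right)} = \frac{7 + r}{-5 + r}$
$M{\left(O,L \right)} = \frac{O}{2}$ ($M{\left(O,L \right)} = - \frac{O}{2} + O = \frac{O}{2}$)
$M{\left(13,-9 \right)} 16 + C{\left(-6 \right)} = \frac{1}{2} \cdot 13 \cdot 16 + \frac{7 - 6}{-5 - 6} = \frac{13}{2} \cdot 16 + \frac{1}{-11} \cdot 1 = 104 - \frac{1}{11} = \frac{1143}{11}$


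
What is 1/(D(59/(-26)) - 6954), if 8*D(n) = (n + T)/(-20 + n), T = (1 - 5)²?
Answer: -1544/10737095 ≈ -0.00014380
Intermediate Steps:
T = 16 (T = (-4)² = 16)
D(n) = (16 + n)/(8*(-20 + n)) (D(n) = ((n + 16)/(-20 + n))/8 = ((16 + n)/(-20 + n))/8 = (16 + n)/(8*(-20 + n)))
1/(D(59/(-26)) - 6954) = 1/((16 + 59/(-26))/(8*(-20 + 59/(-26))) - 6954) = 1/((16 + 59*(-1/26))/(8*(-20 + 59*(-1/26))) - 6954) = 1/((16 - 59/26)/(8*(-20 - 59/26)) - 6954) = 1/((⅛)*(357/26)/(-579/26) - 6954) = 1/((⅛)*(-26/579)*(357/26) - 6954) = 1/(-119/1544 - 6954) = 1/(-10737095/1544) = -1544/10737095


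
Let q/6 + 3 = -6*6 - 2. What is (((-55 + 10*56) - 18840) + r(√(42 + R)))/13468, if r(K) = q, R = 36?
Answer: -18581/13468 ≈ -1.3796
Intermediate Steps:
q = -246 (q = -18 + 6*(-6*6 - 2) = -18 + 6*(-36 - 2) = -18 + 6*(-38) = -18 - 228 = -246)
r(K) = -246
(((-55 + 10*56) - 18840) + r(√(42 + R)))/13468 = (((-55 + 10*56) - 18840) - 246)/13468 = (((-55 + 560) - 18840) - 246)*(1/13468) = ((505 - 18840) - 246)*(1/13468) = (-18335 - 246)*(1/13468) = -18581*1/13468 = -18581/13468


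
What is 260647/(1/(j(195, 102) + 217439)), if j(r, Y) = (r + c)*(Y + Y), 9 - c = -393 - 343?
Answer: 106656491753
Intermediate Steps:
c = 745 (c = 9 - (-393 - 343) = 9 - 1*(-736) = 9 + 736 = 745)
j(r, Y) = 2*Y*(745 + r) (j(r, Y) = (r + 745)*(Y + Y) = (745 + r)*(2*Y) = 2*Y*(745 + r))
260647/(1/(j(195, 102) + 217439)) = 260647/(1/(2*102*(745 + 195) + 217439)) = 260647/(1/(2*102*940 + 217439)) = 260647/(1/(191760 + 217439)) = 260647/(1/409199) = 260647*409199 = 106656491753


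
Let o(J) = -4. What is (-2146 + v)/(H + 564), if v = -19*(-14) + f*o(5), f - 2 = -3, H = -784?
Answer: 469/55 ≈ 8.5273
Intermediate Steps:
f = -1 (f = 2 - 3 = -1)
v = 270 (v = -19*(-14) - 1*(-4) = 266 + 4 = 270)
(-2146 + v)/(H + 564) = (-2146 + 270)/(-784 + 564) = -1876/(-220) = -1876*(-1/220) = 469/55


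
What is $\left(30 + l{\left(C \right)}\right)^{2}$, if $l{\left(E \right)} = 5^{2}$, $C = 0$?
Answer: $3025$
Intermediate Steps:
$l{\left(E \right)} = 25$
$\left(30 + l{\left(C \right)}\right)^{2} = \left(30 + 25\right)^{2} = 55^{2} = 3025$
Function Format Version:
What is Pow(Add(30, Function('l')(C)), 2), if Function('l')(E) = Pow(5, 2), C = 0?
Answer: 3025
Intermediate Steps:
Function('l')(E) = 25
Pow(Add(30, Function('l')(C)), 2) = Pow(Add(30, 25), 2) = Pow(55, 2) = 3025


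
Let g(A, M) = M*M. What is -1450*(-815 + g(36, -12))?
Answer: 972950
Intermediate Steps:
g(A, M) = M**2
-1450*(-815 + g(36, -12)) = -1450*(-815 + (-12)**2) = -1450*(-815 + 144) = -1450*(-671) = 972950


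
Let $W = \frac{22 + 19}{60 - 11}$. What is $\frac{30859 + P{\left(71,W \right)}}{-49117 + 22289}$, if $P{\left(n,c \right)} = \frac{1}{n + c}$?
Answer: $- \frac{108623729}{94434560} \approx -1.1503$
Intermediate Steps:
$W = \frac{41}{49} \approx 0.83673$
$P{\left(n,c \right)} = \frac{1}{c + n}$
$\frac{30859 + P{\left(71,W \right)}}{-49117 + 22289} = \frac{30859 + \frac{1}{\frac{41}{49} + 71}}{-49117 + 22289} = \frac{30859 + \frac{1}{\frac{3520}{49}}}{-26828} = \left(30859 + \frac{49}{3520}\right) \left(- \frac{1}{26828}\right) = \frac{108623729}{3520} \left(- \frac{1}{26828}\right) = - \frac{108623729}{94434560}$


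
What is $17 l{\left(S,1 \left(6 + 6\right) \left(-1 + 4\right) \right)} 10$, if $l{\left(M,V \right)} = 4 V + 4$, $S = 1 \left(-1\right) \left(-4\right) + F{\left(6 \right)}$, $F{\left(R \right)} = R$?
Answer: $25160$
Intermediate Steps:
$S = 10$ ($S = 1 \left(-1\right) \left(-4\right) + 6 = \left(-1\right) \left(-4\right) + 6 = 4 + 6 = 10$)
$l{\left(M,V \right)} = 4 + 4 V$
$17 l{\left(S,1 \left(6 + 6\right) \left(-1 + 4\right) \right)} 10 = 17 \left(4 + 4 \cdot 1 \left(6 + 6\right) \left(-1 + 4\right)\right) 10 = 17 \left(4 + 4 \cdot 1 \cdot 12 \cdot 3\right) 10 = 17 \left(4 + 4 \cdot 1 \cdot 36\right) 10 = 17 \left(4 + 4 \cdot 36\right) 10 = 17 \left(4 + 144\right) 10 = 17 \cdot 148 \cdot 10 = 2516 \cdot 10 = 25160$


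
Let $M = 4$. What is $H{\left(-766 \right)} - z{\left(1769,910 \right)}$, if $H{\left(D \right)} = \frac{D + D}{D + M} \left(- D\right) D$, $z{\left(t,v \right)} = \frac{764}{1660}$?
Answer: $- \frac{186523937611}{158115} \approx -1.1797 \cdot 10^{6}$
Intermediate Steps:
$z{\left(t,v \right)} = \frac{191}{415}$ ($z{\left(t,v \right)} = 764 \cdot \frac{1}{1660} = \frac{191}{415}$)
$H{\left(D \right)} = - \frac{2 D^{3}}{4 + D}$ ($H{\left(D \right)} = \frac{D + D}{D + 4} \left(- D\right) D = \frac{2 D}{4 + D} \left(- D\right) D = - \frac{2 D^{2}}{4 + D} D = - \frac{2 D^{3}}{4 + D}$)
$H{\left(-766 \right)} - z{\left(1769,910 \right)} = - \frac{2 \left(-766\right)^{3}}{4 - 766} - \frac{191}{415} = \left(-2\right) \left(-449455096\right) \frac{1}{-762} - \frac{191}{415} = \left(-2\right) \left(-449455096\right) \left(- \frac{1}{762}\right) - \frac{191}{415} = - \frac{449455096}{381} - \frac{191}{415} = - \frac{186523937611}{158115}$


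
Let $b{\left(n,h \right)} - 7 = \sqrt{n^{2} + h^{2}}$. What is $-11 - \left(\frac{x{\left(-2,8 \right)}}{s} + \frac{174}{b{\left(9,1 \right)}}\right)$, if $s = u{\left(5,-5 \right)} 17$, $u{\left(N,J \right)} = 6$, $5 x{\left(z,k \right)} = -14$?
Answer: $\frac{72752}{2805} - \frac{58 \sqrt{82}}{11} \approx -21.81$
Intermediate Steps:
$x{\left(z,k \right)} = - \frac{14}{5}$ ($x{\left(z,k \right)} = \frac{1}{5} \left(-14\right) = - \frac{14}{5}$)
$b{\left(n,h \right)} = 7 + \sqrt{h^{2} + n^{2}}$ ($b{\left(n,h \right)} = 7 + \sqrt{n^{2} + h^{2}} = 7 + \sqrt{h^{2} + n^{2}}$)
$s = 102$ ($s = 6 \cdot 17 = 102$)
$-11 - \left(\frac{x{\left(-2,8 \right)}}{s} + \frac{174}{b{\left(9,1 \right)}}\right) = -11 - \left(- \frac{14}{5 \cdot 102} + \frac{174}{7 + \sqrt{1^{2} + 9^{2}}}\right) = -11 - \left(\left(- \frac{14}{5}\right) \frac{1}{102} + \frac{174}{7 + \sqrt{1 + 81}}\right) = -11 - \left(- \frac{7}{255} + \frac{174}{7 + \sqrt{82}}\right) = -11 + \left(\frac{7}{255} - \frac{174}{7 + \sqrt{82}}\right) = - \frac{2798}{255} - \frac{174}{7 + \sqrt{82}}$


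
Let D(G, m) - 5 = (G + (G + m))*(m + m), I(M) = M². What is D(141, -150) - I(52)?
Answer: -42299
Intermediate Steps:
D(G, m) = 5 + 2*m*(m + 2*G) (D(G, m) = 5 + (G + (G + m))*(m + m) = 5 + (m + 2*G)*(2*m) = 5 + 2*m*(m + 2*G))
D(141, -150) - I(52) = (5 + 2*(-150)² + 4*141*(-150)) - 1*52² = (5 + 2*22500 - 84600) - 1*2704 = (5 + 45000 - 84600) - 2704 = -39595 - 2704 = -42299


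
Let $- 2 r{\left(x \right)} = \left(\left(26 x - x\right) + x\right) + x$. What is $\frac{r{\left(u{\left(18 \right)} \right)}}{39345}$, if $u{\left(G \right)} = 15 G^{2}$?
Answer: $- \frac{4374}{2623} \approx -1.6676$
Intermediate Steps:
$r{\left(x \right)} = - \frac{27 x}{2}$ ($r{\left(x \right)} = - \frac{\left(\left(26 x - x\right) + x\right) + x}{2} = - \frac{\left(25 x + x\right) + x}{2} = - \frac{26 x + x}{2} = - \frac{27 x}{2}$)
$\frac{r{\left(u{\left(18 \right)} \right)}}{39345} = \frac{\left(- \frac{27}{2}\right) 15 \cdot 18^{2}}{39345} = - \frac{27 \cdot 15 \cdot 324}{2} \cdot \frac{1}{39345} = \left(- \frac{27}{2}\right) 4860 \cdot \frac{1}{39345} = \left(-65610\right) \frac{1}{39345} = - \frac{4374}{2623}$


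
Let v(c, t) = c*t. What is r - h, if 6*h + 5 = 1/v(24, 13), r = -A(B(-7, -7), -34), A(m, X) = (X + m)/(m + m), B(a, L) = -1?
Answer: -31201/1872 ≈ -16.667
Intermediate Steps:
A(m, X) = (X + m)/(2*m) (A(m, X) = (X + m)/((2*m)) = (X + m)*(1/(2*m)) = (X + m)/(2*m))
r = -35/2 (r = -(-34 - 1)/(2*(-1)) = -(-1)*(-35)/2 = -1*35/2 = -35/2 ≈ -17.500)
h = -1559/1872 (h = -⅚ + 1/(6*((24*13))) = -⅚ + (⅙)/312 = -⅚ + (⅙)*(1/312) = -⅚ + 1/1872 = -1559/1872 ≈ -0.83280)
r - h = -35/2 - 1*(-1559/1872) = -35/2 + 1559/1872 = -31201/1872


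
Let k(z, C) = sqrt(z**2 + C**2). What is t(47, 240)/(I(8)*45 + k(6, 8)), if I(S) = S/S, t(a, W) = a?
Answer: 47/55 ≈ 0.85455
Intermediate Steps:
k(z, C) = sqrt(C**2 + z**2)
I(S) = 1
t(47, 240)/(I(8)*45 + k(6, 8)) = 47/(1*45 + sqrt(8**2 + 6**2)) = 47/(45 + sqrt(64 + 36)) = 47/(45 + sqrt(100)) = 47/(45 + 10) = 47/55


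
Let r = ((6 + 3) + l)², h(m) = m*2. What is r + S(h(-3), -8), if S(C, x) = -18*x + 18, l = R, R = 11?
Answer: 562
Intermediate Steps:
h(m) = 2*m
l = 11
S(C, x) = 18 - 18*x
r = 400 (r = ((6 + 3) + 11)² = (9 + 11)² = 20² = 400)
r + S(h(-3), -8) = 400 + (18 - 18*(-8)) = 400 + (18 + 144) = 400 + 162 = 562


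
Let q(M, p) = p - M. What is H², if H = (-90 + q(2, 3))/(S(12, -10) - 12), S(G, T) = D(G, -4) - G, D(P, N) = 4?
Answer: 7921/400 ≈ 19.802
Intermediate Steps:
S(G, T) = 4 - G
H = 89/20 (H = (-90 + (3 - 1*2))/((4 - 1*12) - 12) = (-90 + (3 - 2))/((4 - 12) - 12) = (-90 + 1)/(-8 - 12) = -89/(-20) = -89*(-1/20) = 89/20 ≈ 4.4500)
H² = (89/20)² = 7921/400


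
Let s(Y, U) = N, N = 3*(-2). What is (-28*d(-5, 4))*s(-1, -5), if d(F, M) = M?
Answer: 672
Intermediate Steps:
N = -6
s(Y, U) = -6
(-28*d(-5, 4))*s(-1, -5) = -28*4*(-6) = -112*(-6) = 672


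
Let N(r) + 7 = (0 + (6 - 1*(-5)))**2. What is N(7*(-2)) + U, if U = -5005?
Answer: -4891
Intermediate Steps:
N(r) = 114 (N(r) = -7 + (0 + (6 - 1*(-5)))**2 = -7 + (0 + (6 + 5))**2 = -7 + (0 + 11)**2 = -7 + 11**2 = -7 + 121 = 114)
N(7*(-2)) + U = 114 - 5005 = -4891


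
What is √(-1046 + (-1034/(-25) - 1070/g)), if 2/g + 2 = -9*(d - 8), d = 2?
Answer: 26*I*√1066/5 ≈ 169.78*I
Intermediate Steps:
g = 1/26 (g = 2/(-2 - 9*(2 - 8)) = 2/(-2 - 9*(-6)) = 2/(-2 + 54) = 2/52 = 2*(1/52) = 1/26 ≈ 0.038462)
√(-1046 + (-1034/(-25) - 1070/g)) = √(-1046 + (-1034/(-25) - 1070/1/26)) = √(-1046 + (-1034*(-1/25) - 1070*26)) = √(-1046 + (1034/25 - 27820)) = √(-1046 - 694466/25) = √(-720616/25) = 26*I*√1066/5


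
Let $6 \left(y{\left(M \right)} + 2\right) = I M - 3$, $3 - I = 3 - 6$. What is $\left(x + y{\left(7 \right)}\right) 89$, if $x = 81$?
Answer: $\frac{15219}{2} \approx 7609.5$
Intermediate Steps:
$I = 6$ ($I = 3 - \left(3 - 6\right) = 3 - -3 = 3 + 3 = 6$)
$y{\left(M \right)} = - \frac{5}{2} + M$ ($y{\left(M \right)} = -2 + \frac{6 M - 3}{6} = -2 + \frac{-3 + 6 M}{6} = -2 + \left(- \frac{1}{2} + M\right) = - \frac{5}{2} + M$)
$\left(x + y{\left(7 \right)}\right) 89 = \left(81 + \left(- \frac{5}{2} + 7\right)\right) 89 = \left(81 + \frac{9}{2}\right) 89 = \frac{171}{2} \cdot 89 = \frac{15219}{2}$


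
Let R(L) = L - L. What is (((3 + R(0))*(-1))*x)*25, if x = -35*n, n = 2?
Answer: 5250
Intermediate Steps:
R(L) = 0
x = -70 (x = -35*2 = -70)
(((3 + R(0))*(-1))*x)*25 = (((3 + 0)*(-1))*(-70))*25 = ((3*(-1))*(-70))*25 = -3*(-70)*25 = 210*25 = 5250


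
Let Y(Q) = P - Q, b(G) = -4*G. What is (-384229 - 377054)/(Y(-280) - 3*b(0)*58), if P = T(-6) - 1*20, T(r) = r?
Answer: -761283/254 ≈ -2997.2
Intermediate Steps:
P = -26 (P = -6 - 1*20 = -6 - 20 = -26)
Y(Q) = -26 - Q
(-384229 - 377054)/(Y(-280) - 3*b(0)*58) = (-384229 - 377054)/((-26 - 1*(-280)) - (-12)*0*58) = -761283/((-26 + 280) - 3*0*58) = -761283/(254 + 0*58) = -761283/(254 + 0) = -761283/254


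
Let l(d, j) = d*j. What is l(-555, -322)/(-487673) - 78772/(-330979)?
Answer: -20734279534/161409521867 ≈ -0.12846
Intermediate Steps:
l(-555, -322)/(-487673) - 78772/(-330979) = -555*(-322)/(-487673) - 78772/(-330979) = 178710*(-1/487673) - 78772*(-1/330979) = -178710/487673 + 78772/330979 = -20734279534/161409521867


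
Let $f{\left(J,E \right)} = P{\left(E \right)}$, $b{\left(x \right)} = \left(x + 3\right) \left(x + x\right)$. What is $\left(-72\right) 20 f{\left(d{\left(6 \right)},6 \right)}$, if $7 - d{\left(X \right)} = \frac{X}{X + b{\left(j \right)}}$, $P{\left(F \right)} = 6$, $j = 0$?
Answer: $-8640$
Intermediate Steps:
$b{\left(x \right)} = 2 x \left(3 + x\right)$ ($b{\left(x \right)} = \left(3 + x\right) 2 x = 2 x \left(3 + x\right)$)
$d{\left(X \right)} = 6$ ($d{\left(X \right)} = 7 - \frac{X}{X + 2 \cdot 0 \left(3 + 0\right)} = 7 - \frac{X}{X + 2 \cdot 0 \cdot 3} = 7 - \frac{X}{X + 0} = 7 - \frac{X}{X} = 7 - 1 = 6$)
$f{\left(J,E \right)} = 6$
$\left(-72\right) 20 f{\left(d{\left(6 \right)},6 \right)} = \left(-72\right) 20 \cdot 6 = \left(-1440\right) 6 = -8640$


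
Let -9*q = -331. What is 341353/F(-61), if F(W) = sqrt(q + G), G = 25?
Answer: 1024059*sqrt(139)/278 ≈ 43430.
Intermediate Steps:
q = 331/9 (q = -1/9*(-331) = 331/9 ≈ 36.778)
F(W) = 2*sqrt(139)/3 (F(W) = sqrt(331/9 + 25) = sqrt(556/9) = 2*sqrt(139)/3)
341353/F(-61) = 341353/((2*sqrt(139)/3)) = 341353*(3*sqrt(139)/278) = 1024059*sqrt(139)/278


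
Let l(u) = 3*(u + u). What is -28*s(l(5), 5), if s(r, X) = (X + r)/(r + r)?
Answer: -49/3 ≈ -16.333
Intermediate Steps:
l(u) = 6*u (l(u) = 3*(2*u) = 6*u)
s(r, X) = (X + r)/(2*r) (s(r, X) = (X + r)/((2*r)) = (X + r)*(1/(2*r)) = (X + r)/(2*r))
-28*s(l(5), 5) = -14*(5 + 6*5)/(6*5) = -14*(5 + 30)/30 = -14*35/30 = -28*7/12 = -49/3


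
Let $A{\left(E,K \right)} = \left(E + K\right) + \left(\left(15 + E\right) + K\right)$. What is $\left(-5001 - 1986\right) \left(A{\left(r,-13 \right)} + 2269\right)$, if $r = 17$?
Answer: $-16014204$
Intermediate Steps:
$A{\left(E,K \right)} = 15 + 2 E + 2 K$ ($A{\left(E,K \right)} = \left(E + K\right) + \left(15 + E + K\right) = 15 + 2 E + 2 K$)
$\left(-5001 - 1986\right) \left(A{\left(r,-13 \right)} + 2269\right) = \left(-5001 - 1986\right) \left(\left(15 + 2 \cdot 17 + 2 \left(-13\right)\right) + 2269\right) = - 6987 \left(\left(15 + 34 - 26\right) + 2269\right) = - 6987 \left(23 + 2269\right) = \left(-6987\right) 2292 = -16014204$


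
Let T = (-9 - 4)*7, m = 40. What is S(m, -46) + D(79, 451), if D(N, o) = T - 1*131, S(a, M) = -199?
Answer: -421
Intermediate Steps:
T = -91 (T = -13*7 = -91)
D(N, o) = -222 (D(N, o) = -91 - 1*131 = -91 - 131 = -222)
S(m, -46) + D(79, 451) = -199 - 222 = -421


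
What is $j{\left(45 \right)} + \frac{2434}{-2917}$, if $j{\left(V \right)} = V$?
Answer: $\frac{128831}{2917} \approx 44.166$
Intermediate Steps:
$j{\left(45 \right)} + \frac{2434}{-2917} = 45 + \frac{2434}{-2917} = 45 + 2434 \left(- \frac{1}{2917}\right) = 45 - \frac{2434}{2917} = \frac{128831}{2917}$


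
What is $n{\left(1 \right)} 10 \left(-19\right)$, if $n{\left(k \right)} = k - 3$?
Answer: $380$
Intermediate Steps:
$n{\left(k \right)} = -3 + k$
$n{\left(1 \right)} 10 \left(-19\right) = \left(-3 + 1\right) 10 \left(-19\right) = \left(-2\right) 10 \left(-19\right) = \left(-20\right) \left(-19\right) = 380$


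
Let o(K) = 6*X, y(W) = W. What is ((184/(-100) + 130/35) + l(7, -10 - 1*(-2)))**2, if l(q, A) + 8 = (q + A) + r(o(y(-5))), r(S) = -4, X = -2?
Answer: 3790809/30625 ≈ 123.78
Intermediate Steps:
o(K) = -12 (o(K) = 6*(-2) = -12)
l(q, A) = -12 + A + q (l(q, A) = -8 + ((q + A) - 4) = -8 + ((A + q) - 4) = -8 + (-4 + A + q) = -12 + A + q)
((184/(-100) + 130/35) + l(7, -10 - 1*(-2)))**2 = ((184/(-100) + 130/35) + (-12 + (-10 - 1*(-2)) + 7))**2 = ((184*(-1/100) + 130*(1/35)) + (-12 + (-10 + 2) + 7))**2 = ((-46/25 + 26/7) + (-12 - 8 + 7))**2 = (328/175 - 13)**2 = (-1947/175)**2 = 3790809/30625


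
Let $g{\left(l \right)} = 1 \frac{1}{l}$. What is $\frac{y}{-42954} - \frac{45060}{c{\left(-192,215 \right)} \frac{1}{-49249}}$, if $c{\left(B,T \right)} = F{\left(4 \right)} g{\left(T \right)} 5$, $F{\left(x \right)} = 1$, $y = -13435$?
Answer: $\frac{4098837230712115}{42954} \approx 9.5424 \cdot 10^{10}$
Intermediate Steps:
$g{\left(l \right)} = \frac{1}{l}$
$c{\left(B,T \right)} = \frac{5}{T}$ ($c{\left(B,T \right)} = 1 \frac{1}{T} 5 = \frac{1}{T} 5 = \frac{5}{T}$)
$\frac{y}{-42954} - \frac{45060}{c{\left(-192,215 \right)} \frac{1}{-49249}} = - \frac{13435}{-42954} - \frac{45060}{\frac{5}{215} \frac{1}{-49249}} = \left(-13435\right) \left(- \frac{1}{42954}\right) - \frac{45060}{5 \cdot \frac{1}{215} \left(- \frac{1}{49249}\right)} = \frac{13435}{42954} - \frac{45060}{\frac{1}{43} \left(- \frac{1}{49249}\right)} = \frac{13435}{42954} - \frac{45060}{- \frac{1}{2117707}} = \frac{13435}{42954} - -95423877420 = \frac{13435}{42954} + 95423877420 = \frac{4098837230712115}{42954}$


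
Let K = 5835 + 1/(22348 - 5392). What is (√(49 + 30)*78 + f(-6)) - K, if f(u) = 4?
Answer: -98870437/16956 + 78*√79 ≈ -5137.7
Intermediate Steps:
K = 98938261/16956 (K = 5835 + 1/16956 = 98938261/16956 ≈ 5835.0)
(√(49 + 30)*78 + f(-6)) - K = (√(49 + 30)*78 + 4) - 1*98938261/16956 = (√79*78 + 4) - 98938261/16956 = (78*√79 + 4) - 98938261/16956 = (4 + 78*√79) - 98938261/16956 = -98870437/16956 + 78*√79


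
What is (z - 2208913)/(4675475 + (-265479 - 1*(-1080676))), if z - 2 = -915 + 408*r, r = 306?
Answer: -1042489/2745336 ≈ -0.37973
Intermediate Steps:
z = 123935 (z = 2 + (-915 + 408*306) = 2 + (-915 + 124848) = 2 + 123933 = 123935)
(z - 2208913)/(4675475 + (-265479 - 1*(-1080676))) = (123935 - 2208913)/(4675475 + (-265479 - 1*(-1080676))) = -2084978/(4675475 + (-265479 + 1080676)) = -2084978/(4675475 + 815197) = -2084978/5490672 = -2084978*1/5490672 = -1042489/2745336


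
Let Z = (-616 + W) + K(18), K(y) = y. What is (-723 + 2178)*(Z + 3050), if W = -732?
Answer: 2502600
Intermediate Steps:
Z = -1330 (Z = (-616 - 732) + 18 = -1348 + 18 = -1330)
(-723 + 2178)*(Z + 3050) = (-723 + 2178)*(-1330 + 3050) = 1455*1720 = 2502600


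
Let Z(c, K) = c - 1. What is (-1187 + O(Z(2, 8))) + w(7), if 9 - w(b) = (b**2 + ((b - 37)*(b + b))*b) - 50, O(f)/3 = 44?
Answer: 1895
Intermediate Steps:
Z(c, K) = -1 + c
O(f) = 132 (O(f) = 3*44 = 132)
w(b) = 59 - b**2 - 2*b**2*(-37 + b) (w(b) = 9 - ((b**2 + ((b - 37)*(b + b))*b) - 50) = 9 - ((b**2 + ((-37 + b)*(2*b))*b) - 50) = 9 - ((b**2 + (2*b*(-37 + b))*b) - 50) = 9 - ((b**2 + 2*b**2*(-37 + b)) - 50) = 9 - (-50 + b**2 + 2*b**2*(-37 + b)) = 9 + (50 - b**2 - 2*b**2*(-37 + b)) = 59 - b**2 - 2*b**2*(-37 + b))
(-1187 + O(Z(2, 8))) + w(7) = (-1187 + 132) + (59 - 2*7**3 + 73*7**2) = -1055 + (59 - 2*343 + 73*49) = -1055 + (59 - 686 + 3577) = -1055 + 2950 = 1895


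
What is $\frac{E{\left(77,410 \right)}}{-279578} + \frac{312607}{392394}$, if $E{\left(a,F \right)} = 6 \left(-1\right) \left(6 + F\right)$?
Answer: $\frac{3399132895}{4219412682} \approx 0.80559$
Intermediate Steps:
$E{\left(a,F \right)} = -36 - 6 F$ ($E{\left(a,F \right)} = - 6 \left(6 + F\right) = -36 - 6 F$)
$\frac{E{\left(77,410 \right)}}{-279578} + \frac{312607}{392394} = \frac{-36 - 2460}{-279578} + \frac{312607}{392394} = \left(-36 - 2460\right) \left(- \frac{1}{279578}\right) + 312607 \cdot \frac{1}{392394} = \left(-2496\right) \left(- \frac{1}{279578}\right) + \frac{312607}{392394} = \frac{96}{10753} + \frac{312607}{392394} = \frac{3399132895}{4219412682}$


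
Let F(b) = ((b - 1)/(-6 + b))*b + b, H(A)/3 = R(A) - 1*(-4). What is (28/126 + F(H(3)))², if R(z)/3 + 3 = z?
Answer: 94864/81 ≈ 1171.2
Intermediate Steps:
R(z) = -9 + 3*z
H(A) = -15 + 9*A (H(A) = 3*((-9 + 3*A) - 1*(-4)) = 3*((-9 + 3*A) + 4) = 3*(-5 + 3*A) = -15 + 9*A)
F(b) = b + b*(-1 + b)/(-6 + b) (F(b) = ((-1 + b)/(-6 + b))*b + b = b*(-1 + b)/(-6 + b) + b = b + b*(-1 + b)/(-6 + b))
(28/126 + F(H(3)))² = (28/126 + (-15 + 9*3)*(-7 + 2*(-15 + 9*3))/(-6 + (-15 + 9*3)))² = (28*(1/126) + (-15 + 27)*(-7 + 2*(-15 + 27))/(-6 + (-15 + 27)))² = (2/9 + 12*(-7 + 2*12)/(-6 + 12))² = (2/9 + 12*(-7 + 24)/6)² = (2/9 + 12*(⅙)*17)² = (2/9 + 34)² = (308/9)² = 94864/81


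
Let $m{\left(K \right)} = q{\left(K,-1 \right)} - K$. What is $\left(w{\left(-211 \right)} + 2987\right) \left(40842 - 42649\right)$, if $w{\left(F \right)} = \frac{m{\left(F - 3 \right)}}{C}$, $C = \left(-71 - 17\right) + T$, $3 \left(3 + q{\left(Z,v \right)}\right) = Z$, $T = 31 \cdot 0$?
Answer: $- \frac{1424185243}{264} \approx -5.3946 \cdot 10^{6}$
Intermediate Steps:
$T = 0$
$q{\left(Z,v \right)} = -3 + \frac{Z}{3}$
$C = -88$ ($C = \left(-71 - 17\right) + 0 = -88 + 0 = -88$)
$m{\left(K \right)} = -3 - \frac{2 K}{3}$ ($m{\left(K \right)} = \left(-3 + \frac{K}{3}\right) - K = -3 - \frac{2 K}{3}$)
$w{\left(F \right)} = \frac{1}{88} + \frac{F}{132}$ ($w{\left(F \right)} = \frac{-3 - \frac{2 \left(F - 3\right)}{3}}{-88} = \left(-3 - \frac{2 \left(-3 + F\right)}{3}\right) \left(- \frac{1}{88}\right) = \left(-3 - \left(-2 + \frac{2 F}{3}\right)\right) \left(- \frac{1}{88}\right) = \left(-1 - \frac{2 F}{3}\right) \left(- \frac{1}{88}\right) = \frac{1}{88} + \frac{F}{132}$)
$\left(w{\left(-211 \right)} + 2987\right) \left(40842 - 42649\right) = \left(\left(\frac{1}{88} + \frac{1}{132} \left(-211\right)\right) + 2987\right) \left(40842 - 42649\right) = \left(\left(\frac{1}{88} - \frac{211}{132}\right) + 2987\right) \left(-1807\right) = \left(- \frac{419}{264} + 2987\right) \left(-1807\right) = \frac{788149}{264} \left(-1807\right) = - \frac{1424185243}{264}$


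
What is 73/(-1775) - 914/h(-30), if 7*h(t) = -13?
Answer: 11355501/23075 ≈ 492.11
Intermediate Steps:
h(t) = -13/7 (h(t) = (⅐)*(-13) = -13/7)
73/(-1775) - 914/h(-30) = 73/(-1775) - 914/(-13/7) = 73*(-1/1775) - 914*(-7/13) = -73/1775 + 6398/13 = 11355501/23075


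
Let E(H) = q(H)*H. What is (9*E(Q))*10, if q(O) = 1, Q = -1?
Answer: -90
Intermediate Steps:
E(H) = H (E(H) = 1*H = H)
(9*E(Q))*10 = (9*(-1))*10 = -9*10 = -90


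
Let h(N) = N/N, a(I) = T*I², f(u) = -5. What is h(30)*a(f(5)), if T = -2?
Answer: -50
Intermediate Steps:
a(I) = -2*I²
h(N) = 1
h(30)*a(f(5)) = 1*(-2*(-5)²) = 1*(-2*25) = 1*(-50) = -50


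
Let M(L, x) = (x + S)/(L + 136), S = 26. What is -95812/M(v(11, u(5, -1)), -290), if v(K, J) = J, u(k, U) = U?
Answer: 1077885/22 ≈ 48995.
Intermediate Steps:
M(L, x) = (26 + x)/(136 + L) (M(L, x) = (x + 26)/(L + 136) = (26 + x)/(136 + L))
-95812/M(v(11, u(5, -1)), -290) = -95812*(136 - 1)/(26 - 290) = -95812/(-264/135) = -95812/((1/135)*(-264)) = -95812/(-88/45) = -95812*(-45/88) = 1077885/22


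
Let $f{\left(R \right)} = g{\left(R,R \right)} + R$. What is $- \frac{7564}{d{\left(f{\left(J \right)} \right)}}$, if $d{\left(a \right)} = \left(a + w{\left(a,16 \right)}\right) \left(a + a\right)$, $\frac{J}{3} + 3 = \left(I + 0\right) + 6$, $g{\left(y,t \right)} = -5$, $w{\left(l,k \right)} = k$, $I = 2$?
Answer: $- \frac{1891}{130} \approx -14.546$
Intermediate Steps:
$J = 15$ ($J = -9 + 3 \left(\left(2 + 0\right) + 6\right) = -9 + 3 \left(2 + 6\right) = -9 + 3 \cdot 8 = -9 + 24 = 15$)
$f{\left(R \right)} = -5 + R$
$d{\left(a \right)} = 2 a \left(16 + a\right)$ ($d{\left(a \right)} = \left(a + 16\right) \left(a + a\right) = \left(16 + a\right) 2 a = 2 a \left(16 + a\right)$)
$- \frac{7564}{d{\left(f{\left(J \right)} \right)}} = - \frac{7564}{2 \left(-5 + 15\right) \left(16 + \left(-5 + 15\right)\right)} = - \frac{7564}{2 \cdot 10 \left(16 + 10\right)} = - \frac{7564}{2 \cdot 10 \cdot 26} = - \frac{7564}{520} = \left(-7564\right) \frac{1}{520} = - \frac{1891}{130}$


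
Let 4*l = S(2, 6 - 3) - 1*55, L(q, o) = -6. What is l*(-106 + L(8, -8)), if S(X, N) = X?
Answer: 1484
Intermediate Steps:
l = -53/4 (l = (2 - 1*55)/4 = (2 - 55)/4 = (1/4)*(-53) = -53/4 ≈ -13.250)
l*(-106 + L(8, -8)) = -53*(-106 - 6)/4 = -53/4*(-112) = 1484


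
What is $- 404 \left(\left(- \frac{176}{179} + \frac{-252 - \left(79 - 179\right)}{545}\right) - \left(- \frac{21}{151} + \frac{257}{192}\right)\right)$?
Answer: $\frac{703182412201}{707078640} \approx 994.49$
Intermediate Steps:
$- 404 \left(\left(- \frac{176}{179} + \frac{-252 - \left(79 - 179\right)}{545}\right) - \left(- \frac{21}{151} + \frac{257}{192}\right)\right) = - 404 \left(\left(\left(-176\right) \frac{1}{179} + \left(-252 - -100\right) \frac{1}{545}\right) - \frac{34775}{28992}\right) = - 404 \left(\left(- \frac{176}{179} + \left(-252 + 100\right) \frac{1}{545}\right) + \left(- \frac{257}{192} + \frac{21}{151}\right)\right) = - 404 \left(\left(- \frac{176}{179} - \frac{152}{545}\right) - \frac{34775}{28992}\right) = - 404 \left(- \frac{123128}{97555} - \frac{34775}{28992}\right) = \left(-404\right) \left(- \frac{6962202101}{2828314560}\right) = \frac{703182412201}{707078640}$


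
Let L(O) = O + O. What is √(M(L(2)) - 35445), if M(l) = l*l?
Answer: I*√35429 ≈ 188.23*I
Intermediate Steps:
L(O) = 2*O
M(l) = l²
√(M(L(2)) - 35445) = √((2*2)² - 35445) = √(4² - 35445) = √(16 - 35445) = √(-35429) = I*√35429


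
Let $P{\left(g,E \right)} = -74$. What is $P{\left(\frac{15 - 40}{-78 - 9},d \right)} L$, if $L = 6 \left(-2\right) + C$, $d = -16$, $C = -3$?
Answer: $1110$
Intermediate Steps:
$L = -15$ ($L = 6 \left(-2\right) - 3 = -12 - 3 = -15$)
$P{\left(\frac{15 - 40}{-78 - 9},d \right)} L = \left(-74\right) \left(-15\right) = 1110$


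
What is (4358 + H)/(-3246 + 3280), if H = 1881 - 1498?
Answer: 4741/34 ≈ 139.44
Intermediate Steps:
H = 383
(4358 + H)/(-3246 + 3280) = (4358 + 383)/(-3246 + 3280) = 4741/34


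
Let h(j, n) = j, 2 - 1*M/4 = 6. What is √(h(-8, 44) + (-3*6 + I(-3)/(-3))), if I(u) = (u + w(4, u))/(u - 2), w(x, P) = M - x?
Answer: I*√6195/15 ≈ 5.2472*I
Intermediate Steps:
M = -16 (M = 8 - 4*6 = 8 - 24 = -16)
w(x, P) = -16 - x
I(u) = (-20 + u)/(-2 + u) (I(u) = (u + (-16 - 1*4))/(u - 2) = (u + (-16 - 4))/(-2 + u) = (u - 20)/(-2 + u) = (-20 + u)/(-2 + u))
√(h(-8, 44) + (-3*6 + I(-3)/(-3))) = √(-8 + (-3*6 + ((-20 - 3)/(-2 - 3))/(-3))) = √(-8 + (-18 - (-23)/(3*(-5)))) = √(-8 + (-18 - (-1)*(-23)/15)) = √(-8 + (-18 - ⅓*23/5)) = √(-8 + (-18 - 23/15)) = √(-8 - 293/15) = √(-413/15) = I*√6195/15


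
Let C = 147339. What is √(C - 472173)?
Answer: I*√324834 ≈ 569.94*I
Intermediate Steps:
√(C - 472173) = √(147339 - 472173) = √(-324834) = I*√324834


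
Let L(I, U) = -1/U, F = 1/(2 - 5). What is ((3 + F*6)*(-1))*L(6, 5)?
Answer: ⅕ ≈ 0.20000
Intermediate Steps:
F = -⅓ (F = 1/(-3) = -⅓ ≈ -0.33333)
((3 + F*6)*(-1))*L(6, 5) = ((3 - ⅓*6)*(-1))*(-1/5) = ((3 - 2)*(-1))*(-1*⅕) = (1*(-1))*(-⅕) = -1*(-⅕) = ⅕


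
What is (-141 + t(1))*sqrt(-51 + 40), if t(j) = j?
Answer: -140*I*sqrt(11) ≈ -464.33*I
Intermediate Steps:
(-141 + t(1))*sqrt(-51 + 40) = (-141 + 1)*sqrt(-51 + 40) = -140*I*sqrt(11)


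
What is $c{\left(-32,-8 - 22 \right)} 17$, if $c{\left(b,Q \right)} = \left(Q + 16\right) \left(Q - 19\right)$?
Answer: $11662$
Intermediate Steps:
$c{\left(b,Q \right)} = \left(-19 + Q\right) \left(16 + Q\right)$ ($c{\left(b,Q \right)} = \left(16 + Q\right) \left(-19 + Q\right) = \left(-19 + Q\right) \left(16 + Q\right)$)
$c{\left(-32,-8 - 22 \right)} 17 = \left(-304 + \left(-8 - 22\right)^{2} - 3 \left(-8 - 22\right)\right) 17 = \left(-304 + \left(-30\right)^{2} - -90\right) 17 = \left(-304 + 900 + 90\right) 17 = 686 \cdot 17 = 11662$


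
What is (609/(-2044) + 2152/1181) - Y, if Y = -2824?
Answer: 974387685/344852 ≈ 2825.5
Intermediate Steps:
(609/(-2044) + 2152/1181) - Y = (609/(-2044) + 2152/1181) - 1*(-2824) = (609*(-1/2044) + 2152*(1/1181)) + 2824 = (-87/292 + 2152/1181) + 2824 = 525637/344852 + 2824 = 974387685/344852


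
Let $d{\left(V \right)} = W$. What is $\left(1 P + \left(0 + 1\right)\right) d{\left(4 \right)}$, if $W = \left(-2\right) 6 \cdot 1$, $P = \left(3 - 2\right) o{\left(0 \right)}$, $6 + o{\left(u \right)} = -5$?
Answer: $120$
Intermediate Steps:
$o{\left(u \right)} = -11$ ($o{\left(u \right)} = -6 - 5 = -11$)
$P = -11$ ($P = \left(3 - 2\right) \left(-11\right) = 1 \left(-11\right) = -11$)
$W = -12$ ($W = \left(-12\right) 1 = -12$)
$d{\left(V \right)} = -12$
$\left(1 P + \left(0 + 1\right)\right) d{\left(4 \right)} = \left(1 \left(-11\right) + \left(0 + 1\right)\right) \left(-12\right) = \left(-11 + 1\right) \left(-12\right) = \left(-10\right) \left(-12\right) = 120$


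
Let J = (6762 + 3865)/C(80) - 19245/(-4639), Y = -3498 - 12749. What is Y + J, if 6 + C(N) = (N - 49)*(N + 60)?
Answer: -326520149739/20105426 ≈ -16240.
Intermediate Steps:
C(N) = -6 + (-49 + N)*(60 + N) (C(N) = -6 + (N - 49)*(N + 60) = -6 + (-49 + N)*(60 + N))
Y = -16247
J = 132706483/20105426 (J = (6762 + 3865)/(-2946 + 80**2 + 11*80) - 19245/(-4639) = 10627/(-2946 + 6400 + 880) - 19245*(-1/4639) = 10627/4334 + 19245/4639 = 132706483/20105426 ≈ 6.6005)
Y + J = -16247 + 132706483/20105426 = -326520149739/20105426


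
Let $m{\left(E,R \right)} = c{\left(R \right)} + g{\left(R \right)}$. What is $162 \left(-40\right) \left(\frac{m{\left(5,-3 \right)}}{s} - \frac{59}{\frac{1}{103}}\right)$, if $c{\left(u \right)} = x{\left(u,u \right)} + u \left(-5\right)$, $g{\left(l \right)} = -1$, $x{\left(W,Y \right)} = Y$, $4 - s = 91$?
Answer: $\frac{1142013600}{29} \approx 3.938 \cdot 10^{7}$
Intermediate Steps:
$s = -87$ ($s = 4 - 91 = -87$)
$c{\left(u \right)} = - 4 u$ ($c{\left(u \right)} = u + u \left(-5\right) = u - 5 u = - 4 u$)
$m{\left(E,R \right)} = -1 - 4 R$ ($m{\left(E,R \right)} = - 4 R - 1 = -1 - 4 R$)
$162 \left(-40\right) \left(\frac{m{\left(5,-3 \right)}}{s} - \frac{59}{\frac{1}{103}}\right) = 162 \left(-40\right) \left(\frac{-1 - -12}{-87} - \frac{59}{\frac{1}{103}}\right) = - 6480 \left(\left(-1 + 12\right) \left(- \frac{1}{87}\right) - 59 \frac{1}{\frac{1}{103}}\right) = - 6480 \left(11 \left(- \frac{1}{87}\right) - 6077\right) = - 6480 \left(- \frac{11}{87} - 6077\right) = \left(-6480\right) \left(- \frac{528710}{87}\right) = \frac{1142013600}{29}$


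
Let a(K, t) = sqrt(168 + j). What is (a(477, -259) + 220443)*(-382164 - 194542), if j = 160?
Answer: -127130800758 - 1153412*sqrt(82) ≈ -1.2714e+11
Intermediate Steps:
a(K, t) = 2*sqrt(82) (a(K, t) = sqrt(168 + 160) = sqrt(328) = 2*sqrt(82))
(a(477, -259) + 220443)*(-382164 - 194542) = (2*sqrt(82) + 220443)*(-382164 - 194542) = (220443 + 2*sqrt(82))*(-576706) = -127130800758 - 1153412*sqrt(82)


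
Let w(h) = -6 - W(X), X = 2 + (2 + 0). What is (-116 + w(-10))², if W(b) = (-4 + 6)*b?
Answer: 16900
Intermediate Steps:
X = 4 (X = 2 + 2 = 4)
W(b) = 2*b
w(h) = -14 (w(h) = -6 - 2*4 = -6 - 1*8 = -6 - 8 = -14)
(-116 + w(-10))² = (-116 - 14)² = (-130)² = 16900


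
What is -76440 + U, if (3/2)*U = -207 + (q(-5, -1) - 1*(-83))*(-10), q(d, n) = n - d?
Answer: -77158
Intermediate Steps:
U = -718 (U = 2*(-207 + ((-1 - 1*(-5)) - 1*(-83))*(-10))/3 = 2*(-207 + ((-1 + 5) + 83)*(-10))/3 = 2*(-207 + (4 + 83)*(-10))/3 = 2*(-207 + 87*(-10))/3 = 2*(-207 - 870)/3 = (⅔)*(-1077) = -718)
-76440 + U = -76440 - 718 = -77158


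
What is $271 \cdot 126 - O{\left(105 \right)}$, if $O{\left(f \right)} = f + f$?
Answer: $33936$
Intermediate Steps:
$O{\left(f \right)} = 2 f$
$271 \cdot 126 - O{\left(105 \right)} = 271 \cdot 126 - 2 \cdot 105 = 34146 - 210 = 33936$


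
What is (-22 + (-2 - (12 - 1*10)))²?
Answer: 676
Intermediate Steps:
(-22 + (-2 - (12 - 1*10)))² = (-22 + (-2 - (12 - 10)))² = (-22 + (-2 - 1*2))² = (-22 + (-2 - 2))² = (-22 - 4)² = (-26)² = 676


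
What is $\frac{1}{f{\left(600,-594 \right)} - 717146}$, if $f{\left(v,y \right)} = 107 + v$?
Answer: $- \frac{1}{716439} \approx -1.3958 \cdot 10^{-6}$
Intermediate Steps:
$\frac{1}{f{\left(600,-594 \right)} - 717146} = \frac{1}{\left(107 + 600\right) - 717146} = \frac{1}{707 - 717146} = \frac{1}{-716439} = - \frac{1}{716439}$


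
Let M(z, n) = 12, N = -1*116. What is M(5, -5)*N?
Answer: -1392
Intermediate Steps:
N = -116
M(5, -5)*N = 12*(-116) = -1392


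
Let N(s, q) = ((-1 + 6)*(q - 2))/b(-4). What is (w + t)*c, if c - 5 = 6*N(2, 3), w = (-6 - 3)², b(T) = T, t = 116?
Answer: -985/2 ≈ -492.50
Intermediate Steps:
w = 81 (w = (-9)² = 81)
N(s, q) = 5/2 - 5*q/4 (N(s, q) = ((-1 + 6)*(q - 2))/(-4) = (5*(-2 + q))*(-¼) = (-10 + 5*q)*(-¼) = 5/2 - 5*q/4)
c = -5/2 (c = 5 + 6*(5/2 - 5/4*3) = 5 + 6*(5/2 - 15/4) = 5 + 6*(-5/4) = 5 - 15/2 = -5/2 ≈ -2.5000)
(w + t)*c = (81 + 116)*(-5/2) = 197*(-5/2) = -985/2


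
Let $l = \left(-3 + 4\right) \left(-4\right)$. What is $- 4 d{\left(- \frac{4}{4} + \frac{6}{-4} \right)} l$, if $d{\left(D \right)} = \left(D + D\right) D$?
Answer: $200$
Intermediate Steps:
$d{\left(D \right)} = 2 D^{2}$ ($d{\left(D \right)} = 2 D D = 2 D^{2}$)
$l = -4$ ($l = 1 \left(-4\right) = -4$)
$- 4 d{\left(- \frac{4}{4} + \frac{6}{-4} \right)} l = - 4 \cdot 2 \left(- \frac{4}{4} + \frac{6}{-4}\right)^{2} \left(-4\right) = - 4 \cdot 2 \left(\left(-4\right) \frac{1}{4} + 6 \left(- \frac{1}{4}\right)\right)^{2} \left(-4\right) = - 4 \cdot 2 \left(-1 - \frac{3}{2}\right)^{2} \left(-4\right) = - 4 \cdot 2 \left(- \frac{5}{2}\right)^{2} \left(-4\right) = - 4 \cdot 2 \cdot \frac{25}{4} \left(-4\right) = \left(-4\right) \frac{25}{2} \left(-4\right) = \left(-50\right) \left(-4\right) = 200$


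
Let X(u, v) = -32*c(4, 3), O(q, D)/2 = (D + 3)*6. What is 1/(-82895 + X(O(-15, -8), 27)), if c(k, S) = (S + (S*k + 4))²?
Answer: -1/94447 ≈ -1.0588e-5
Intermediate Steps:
c(k, S) = (4 + S + S*k)² (c(k, S) = (S + (4 + S*k))² = (4 + S + S*k)²)
O(q, D) = 36 + 12*D (O(q, D) = 2*((D + 3)*6) = 2*((3 + D)*6) = 2*(18 + 6*D) = 36 + 12*D)
X(u, v) = -11552 (X(u, v) = -32*(4 + 3 + 3*4)² = -32*(4 + 3 + 12)² = -32*19² = -32*361 = -11552)
1/(-82895 + X(O(-15, -8), 27)) = 1/(-82895 - 11552) = 1/(-94447) = -1/94447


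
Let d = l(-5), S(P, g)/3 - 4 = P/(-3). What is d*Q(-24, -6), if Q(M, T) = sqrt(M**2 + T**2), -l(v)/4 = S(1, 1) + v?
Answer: -144*sqrt(17) ≈ -593.73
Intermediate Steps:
S(P, g) = 12 - P (S(P, g) = 12 + 3*(P/(-3)) = 12 + 3*(P*(-1/3)) = 12 + 3*(-P/3) = 12 - P)
l(v) = -44 - 4*v (l(v) = -4*((12 - 1*1) + v) = -4*((12 - 1) + v) = -4*(11 + v) = -44 - 4*v)
d = -24 (d = -44 - 4*(-5) = -44 + 20 = -24)
d*Q(-24, -6) = -24*sqrt((-24)**2 + (-6)**2) = -24*sqrt(576 + 36) = -144*sqrt(17)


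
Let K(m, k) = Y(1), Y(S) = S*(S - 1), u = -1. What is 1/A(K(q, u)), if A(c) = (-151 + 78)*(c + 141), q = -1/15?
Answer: -1/10293 ≈ -9.7153e-5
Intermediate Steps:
q = -1/15 (q = -1*1/15 = -1/15 ≈ -0.066667)
Y(S) = S*(-1 + S)
K(m, k) = 0 (K(m, k) = 1*(-1 + 1) = 1*0 = 0)
A(c) = -10293 - 73*c (A(c) = -73*(141 + c) = -10293 - 73*c)
1/A(K(q, u)) = 1/(-10293 - 73*0) = 1/(-10293 + 0) = 1/(-10293) = -1/10293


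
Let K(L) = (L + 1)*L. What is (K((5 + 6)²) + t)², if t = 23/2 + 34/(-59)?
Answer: 3038763672025/13924 ≈ 2.1824e+8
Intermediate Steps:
t = 1289/118 (t = 23*(½) + 34*(-1/59) = 23/2 - 34/59 = 1289/118 ≈ 10.924)
K(L) = L*(1 + L) (K(L) = (1 + L)*L = L*(1 + L))
(K((5 + 6)²) + t)² = ((5 + 6)²*(1 + (5 + 6)²) + 1289/118)² = (11²*(1 + 11²) + 1289/118)² = (121*(1 + 121) + 1289/118)² = (121*122 + 1289/118)² = (14762 + 1289/118)² = (1743205/118)² = 3038763672025/13924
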